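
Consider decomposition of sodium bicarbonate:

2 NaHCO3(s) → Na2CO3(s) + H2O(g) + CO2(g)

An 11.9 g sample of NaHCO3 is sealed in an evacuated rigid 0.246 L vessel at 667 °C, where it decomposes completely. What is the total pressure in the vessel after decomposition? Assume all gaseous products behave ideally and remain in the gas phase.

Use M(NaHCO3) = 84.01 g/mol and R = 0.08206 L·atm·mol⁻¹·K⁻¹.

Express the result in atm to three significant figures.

n(NaHCO3) = 11.9 / 84.01 = 0.1416 mol
n(gas produced) = (2/2) × 0.1416 = 0.1416 mol
P = nRT/V = 0.1416 × 0.08206 × 940.15 / 0.246 = 44.41 atm

44.4 atm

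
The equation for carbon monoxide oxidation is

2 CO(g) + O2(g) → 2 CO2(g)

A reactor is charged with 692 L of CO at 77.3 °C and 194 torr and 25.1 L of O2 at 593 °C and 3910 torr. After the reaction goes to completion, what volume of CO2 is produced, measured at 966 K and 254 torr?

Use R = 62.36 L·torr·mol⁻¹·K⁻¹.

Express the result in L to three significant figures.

862 L

n(CO) = PV/RT = (194 × 692) / (62.36 × 350.45) = 6.143 mol
n(O2) = PV/RT = (3910 × 25.1) / (62.36 × 866.15) = 1.817 mol
For 6.143 mol CO, stoichiometry requires (1/2) × 6.143 = 3.071 mol O2; 1.817 mol is available, so O2 is limiting.
n(CO2) = (2/1) × 1.817 = 3.634 mol
V(CO2) = nRT/P = 3.634 × 62.36 × 966 / 254 = 861.9 L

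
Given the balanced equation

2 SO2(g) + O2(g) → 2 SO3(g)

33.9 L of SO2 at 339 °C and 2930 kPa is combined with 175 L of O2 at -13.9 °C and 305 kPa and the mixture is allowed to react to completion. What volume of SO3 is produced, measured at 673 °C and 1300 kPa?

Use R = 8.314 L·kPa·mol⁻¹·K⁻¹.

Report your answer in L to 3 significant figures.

118 L

n(SO2) = PV/RT = (2930 × 33.9) / (8.314 × 612.15) = 19.52 mol
n(O2) = PV/RT = (305 × 175) / (8.314 × 259.25) = 24.76 mol
For 19.52 mol SO2, stoichiometry requires (1/2) × 19.52 = 9.760 mol O2; 24.76 mol is available, so SO2 is limiting.
n(SO3) = (2/2) × 19.52 = 19.52 mol
V(SO3) = nRT/P = 19.52 × 8.314 × 946.15 / 1300 = 118.1 L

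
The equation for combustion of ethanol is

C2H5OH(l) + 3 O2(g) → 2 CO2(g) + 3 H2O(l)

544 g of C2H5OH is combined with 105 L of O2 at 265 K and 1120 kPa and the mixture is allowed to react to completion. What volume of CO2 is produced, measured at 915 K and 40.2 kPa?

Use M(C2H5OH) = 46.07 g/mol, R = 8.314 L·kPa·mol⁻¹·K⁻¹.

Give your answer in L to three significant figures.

4470 L

n(C2H5OH) = 544 / 46.07 = 11.81 mol
n(O2) = PV/RT = (1120 × 105) / (8.314 × 265) = 53.38 mol
For 11.81 mol C2H5OH, stoichiometry requires (3/1) × 11.81 = 35.43 mol O2; 53.38 mol is available, so C2H5OH is limiting.
n(CO2) = (2/1) × 11.81 = 23.62 mol
V(CO2) = nRT/P = 23.62 × 8.314 × 915 / 40.2 = 4470 L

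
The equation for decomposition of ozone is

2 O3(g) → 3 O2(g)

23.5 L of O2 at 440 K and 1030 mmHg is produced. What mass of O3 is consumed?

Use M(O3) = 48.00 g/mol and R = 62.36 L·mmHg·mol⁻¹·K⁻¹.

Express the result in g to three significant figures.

28.2 g

n(O2) = PV/RT = (1030 × 23.5) / (62.36 × 440) = 0.8822 mol
n(O3) = (2/3) × 0.8822 = 0.5881 mol
m(O3) = 0.5881 × 48.00 = 28.23 g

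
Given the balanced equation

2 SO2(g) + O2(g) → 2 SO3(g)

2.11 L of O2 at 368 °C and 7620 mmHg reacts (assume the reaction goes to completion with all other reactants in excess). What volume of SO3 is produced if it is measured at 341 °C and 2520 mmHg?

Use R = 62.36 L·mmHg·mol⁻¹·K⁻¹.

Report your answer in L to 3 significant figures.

n(O2) = PV/RT = (7620 × 2.11) / (62.36 × 641.15) = 0.4021 mol
n(SO3) = (2/1) × 0.4021 = 0.8042 mol
V = nRT/P = 0.8042 × 62.36 × 614.15 / 2520 = 12.22 L

12.2 L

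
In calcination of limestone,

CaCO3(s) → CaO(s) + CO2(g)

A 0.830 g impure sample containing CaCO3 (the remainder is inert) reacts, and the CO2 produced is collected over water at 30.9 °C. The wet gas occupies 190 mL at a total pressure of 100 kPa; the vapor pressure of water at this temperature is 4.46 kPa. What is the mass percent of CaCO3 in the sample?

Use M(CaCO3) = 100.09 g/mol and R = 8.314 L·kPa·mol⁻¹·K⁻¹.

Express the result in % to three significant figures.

P(CO2) = 100 − 4.46 = 95.54 kPa
n(CO2) = PV/RT = (95.54 × 0.1900) / (8.314 × 304.05) = 0.007181 mol
n(CaCO3) = (1/1) × 0.007181 = 0.007181 mol
m(CaCO3) = 0.007181 × 100.09 = 0.7187 g
%CaCO3 = 0.7187 / 0.830 × 100 = 86.59%

86.6 %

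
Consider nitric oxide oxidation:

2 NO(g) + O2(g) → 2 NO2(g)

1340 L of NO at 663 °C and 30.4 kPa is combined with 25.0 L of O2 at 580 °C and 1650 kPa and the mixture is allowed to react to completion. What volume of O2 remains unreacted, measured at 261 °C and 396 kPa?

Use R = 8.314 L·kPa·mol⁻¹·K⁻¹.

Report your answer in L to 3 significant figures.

35.9 L

n(NO) = PV/RT = (30.4 × 1340) / (8.314 × 936.15) = 5.234 mol
n(O2) = PV/RT = (1650 × 25.0) / (8.314 × 853.15) = 5.816 mol
For 5.234 mol NO, stoichiometry requires (1/2) × 5.234 = 2.617 mol O2; 5.816 mol is available, so NO is limiting.
n(O2) consumed = (1/2) × 5.234 = 2.617 mol; remaining = 5.816 − 2.617 = 3.199 mol
V(O2) = nRT/P = 3.199 × 8.314 × 534.15 / 396 = 35.88 L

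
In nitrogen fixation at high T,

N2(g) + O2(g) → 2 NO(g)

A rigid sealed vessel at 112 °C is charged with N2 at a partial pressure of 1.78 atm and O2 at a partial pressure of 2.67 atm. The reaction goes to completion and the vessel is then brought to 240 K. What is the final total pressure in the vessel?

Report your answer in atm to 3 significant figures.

Because the vessel is rigid and T is held at 112 °C, work the stoichiometry in partial pressures (P_i = n_iRT/V).
P(O2) required for 1.78 atm of N2 = (1/1) × 1.78 = 1.780 atm; available 2.67 atm, so N2 is limiting.
P(O2) remaining = 2.67 − (1/1) × 1.78 = 0.8900 atm
P(gaseous products) = (2)/1 × 1.78 = 3.560 atm
P_total at 112 °C = 0.8900 + 3.560 = 4.450 atm
Scaling to 240 K: P = 4.450 × 240/385.15 = 2.773 atm

2.77 atm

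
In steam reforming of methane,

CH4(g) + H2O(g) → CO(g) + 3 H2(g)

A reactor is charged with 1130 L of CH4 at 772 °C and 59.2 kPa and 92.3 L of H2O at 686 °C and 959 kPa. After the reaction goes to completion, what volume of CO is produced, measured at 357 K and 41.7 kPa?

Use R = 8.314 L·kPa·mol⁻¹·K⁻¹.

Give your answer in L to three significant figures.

n(CH4) = PV/RT = (59.2 × 1130) / (8.314 × 1045.15) = 7.699 mol
n(H2O) = PV/RT = (959 × 92.3) / (8.314 × 959.15) = 11.10 mol
For 7.699 mol CH4, stoichiometry requires (1/1) × 7.699 = 7.699 mol H2O; 11.10 mol is available, so CH4 is limiting.
n(CO) = (1/1) × 7.699 = 7.699 mol
V(CO) = nRT/P = 7.699 × 8.314 × 357 / 41.7 = 548.0 L

548 L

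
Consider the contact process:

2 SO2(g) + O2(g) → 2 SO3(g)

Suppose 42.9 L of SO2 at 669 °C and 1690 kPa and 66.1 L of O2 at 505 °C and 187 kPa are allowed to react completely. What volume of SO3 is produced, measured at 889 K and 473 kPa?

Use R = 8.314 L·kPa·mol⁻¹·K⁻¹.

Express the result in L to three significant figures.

n(SO2) = PV/RT = (1690 × 42.9) / (8.314 × 942.15) = 9.256 mol
n(O2) = PV/RT = (187 × 66.1) / (8.314 × 778.15) = 1.911 mol
For 9.256 mol SO2, stoichiometry requires (1/2) × 9.256 = 4.628 mol O2; 1.911 mol is available, so O2 is limiting.
n(SO3) = (2/1) × 1.911 = 3.822 mol
V(SO3) = nRT/P = 3.822 × 8.314 × 889 / 473 = 59.72 L

59.7 L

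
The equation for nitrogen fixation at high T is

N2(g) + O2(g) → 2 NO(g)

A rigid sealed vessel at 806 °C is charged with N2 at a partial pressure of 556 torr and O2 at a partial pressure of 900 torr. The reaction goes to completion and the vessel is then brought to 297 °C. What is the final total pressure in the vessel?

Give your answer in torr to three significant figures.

769 torr

With V and T fixed, P_i ∝ n_i, so the mole ratios apply directly to partial pressures at 806 °C.
P(O2) required for 556 torr of N2 = (1/1) × 556 = 556.0 torr; available 900 torr, so N2 is limiting.
P(O2) remaining = 900 − (1/1) × 556 = 344.0 torr
P(gaseous products) = (2)/1 × 556 = 1112 torr
P_total at 806 °C = 344.0 + 1112 = 1456 torr
Scaling to 297 °C: P = 1456 × 570.15/1079.15 = 769.3 torr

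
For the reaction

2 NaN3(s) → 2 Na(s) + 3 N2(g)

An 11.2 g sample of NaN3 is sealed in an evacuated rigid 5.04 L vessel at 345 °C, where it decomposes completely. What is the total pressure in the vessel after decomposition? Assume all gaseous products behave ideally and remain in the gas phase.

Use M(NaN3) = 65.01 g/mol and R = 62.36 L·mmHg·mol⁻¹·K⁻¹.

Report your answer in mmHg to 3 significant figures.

n(NaN3) = 11.2 / 65.01 = 0.1723 mol
n(gas produced) = (3/2) × 0.1723 = 0.2585 mol
P = nRT/V = 0.2585 × 62.36 × 618.15 / 5.04 = 1977 mmHg

1980 mmHg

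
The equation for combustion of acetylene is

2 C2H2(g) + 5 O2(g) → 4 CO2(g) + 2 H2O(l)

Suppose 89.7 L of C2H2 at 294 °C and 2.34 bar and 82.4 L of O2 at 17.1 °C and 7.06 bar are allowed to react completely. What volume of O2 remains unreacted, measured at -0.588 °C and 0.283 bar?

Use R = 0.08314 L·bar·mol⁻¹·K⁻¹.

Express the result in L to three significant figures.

n(C2H2) = PV/RT = (2.34 × 89.7) / (0.08314 × 567.15) = 4.451 mol
n(O2) = PV/RT = (7.06 × 82.4) / (0.08314 × 290.25) = 24.11 mol
For 4.451 mol C2H2, stoichiometry requires (5/2) × 4.451 = 11.13 mol O2; 24.11 mol is available, so C2H2 is limiting.
n(O2) consumed = (5/2) × 4.451 = 11.13 mol; remaining = 24.11 − 11.13 = 12.98 mol
V(O2) = nRT/P = 12.98 × 0.08314 × 272.562 / 0.283 = 1039 L

1040 L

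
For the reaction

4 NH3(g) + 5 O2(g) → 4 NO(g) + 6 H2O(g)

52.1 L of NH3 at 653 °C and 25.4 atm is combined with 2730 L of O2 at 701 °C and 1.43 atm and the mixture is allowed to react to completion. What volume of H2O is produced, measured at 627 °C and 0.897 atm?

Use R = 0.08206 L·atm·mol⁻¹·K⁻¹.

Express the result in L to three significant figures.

n(NH3) = PV/RT = (25.4 × 52.1) / (0.08206 × 926.15) = 17.41 mol
n(O2) = PV/RT = (1.43 × 2730) / (0.08206 × 974.15) = 48.84 mol
For 17.41 mol NH3, stoichiometry requires (5/4) × 17.41 = 21.76 mol O2; 48.84 mol is available, so NH3 is limiting.
n(H2O) = (6/4) × 17.41 = 26.12 mol
V(H2O) = nRT/P = 26.12 × 0.08206 × 900.15 / 0.897 = 2151 L

2150 L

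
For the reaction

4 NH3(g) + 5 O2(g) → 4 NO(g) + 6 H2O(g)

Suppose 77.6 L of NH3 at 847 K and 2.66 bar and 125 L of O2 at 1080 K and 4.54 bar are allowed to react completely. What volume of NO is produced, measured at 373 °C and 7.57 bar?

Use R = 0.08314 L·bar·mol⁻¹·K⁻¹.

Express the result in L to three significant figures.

n(NH3) = PV/RT = (2.66 × 77.6) / (0.08314 × 847) = 2.931 mol
n(O2) = PV/RT = (4.54 × 125) / (0.08314 × 1080) = 6.320 mol
For 2.931 mol NH3, stoichiometry requires (5/4) × 2.931 = 3.664 mol O2; 6.320 mol is available, so NH3 is limiting.
n(NO) = (4/4) × 2.931 = 2.931 mol
V(NO) = nRT/P = 2.931 × 0.08314 × 646.15 / 7.57 = 20.80 L

20.8 L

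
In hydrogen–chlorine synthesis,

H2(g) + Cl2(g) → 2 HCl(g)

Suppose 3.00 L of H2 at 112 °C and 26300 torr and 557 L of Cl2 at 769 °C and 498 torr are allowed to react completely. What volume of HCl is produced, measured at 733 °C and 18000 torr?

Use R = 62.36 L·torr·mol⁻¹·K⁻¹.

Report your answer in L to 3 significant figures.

n(H2) = PV/RT = (26300 × 3.00) / (62.36 × 385.15) = 3.285 mol
n(Cl2) = PV/RT = (498 × 557) / (62.36 × 1042.15) = 4.268 mol
For 3.285 mol H2, stoichiometry requires (1/1) × 3.285 = 3.285 mol Cl2; 4.268 mol is available, so H2 is limiting.
n(HCl) = (2/1) × 3.285 = 6.570 mol
V(HCl) = nRT/P = 6.570 × 62.36 × 1006.15 / 18000 = 22.90 L

22.9 L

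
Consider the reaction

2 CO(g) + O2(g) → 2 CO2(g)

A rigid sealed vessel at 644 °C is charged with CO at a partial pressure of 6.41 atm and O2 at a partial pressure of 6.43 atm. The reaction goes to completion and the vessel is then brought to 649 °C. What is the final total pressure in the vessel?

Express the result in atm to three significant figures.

9.69 atm

At constant V, partial pressures at 644 °C are proportional to moles, so apply stoichiometry directly to pressures.
P(O2) required for 6.41 atm of CO = (1/2) × 6.41 = 3.205 atm; available 6.43 atm, so CO is limiting.
P(O2) remaining = 6.43 − (1/2) × 6.41 = 3.225 atm
P(gaseous products) = (2)/2 × 6.41 = 6.410 atm
P_total at 644 °C = 3.225 + 6.410 = 9.635 atm
Scaling to 649 °C: P = 9.635 × 922.15/917.15 = 9.688 atm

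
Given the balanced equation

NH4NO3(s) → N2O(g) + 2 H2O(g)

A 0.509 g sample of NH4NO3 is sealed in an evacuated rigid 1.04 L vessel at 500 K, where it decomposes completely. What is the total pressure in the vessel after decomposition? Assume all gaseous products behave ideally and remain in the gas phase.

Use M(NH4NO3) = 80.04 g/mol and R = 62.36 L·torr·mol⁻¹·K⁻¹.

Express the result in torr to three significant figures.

n(NH4NO3) = 0.509 / 80.04 = 0.006359 mol
n(gas produced) = (3/1) × 0.006359 = 0.01908 mol
P = nRT/V = 0.01908 × 62.36 × 500 / 1.04 = 572.0 torr

572 torr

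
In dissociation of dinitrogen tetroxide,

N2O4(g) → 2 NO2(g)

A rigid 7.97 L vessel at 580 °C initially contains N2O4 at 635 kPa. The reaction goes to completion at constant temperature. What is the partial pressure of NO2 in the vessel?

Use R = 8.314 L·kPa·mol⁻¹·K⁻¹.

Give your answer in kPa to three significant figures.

n(N2O4)₀ = PV/RT = (635 × 7.97) / (8.314 × 853.15) = 0.7135 mol
n(NO2) = (2/1) × 0.7135 = 1.427 mol
P(NO2) = nRT/V = 1.427 × 8.314 × 853.15 / 7.97 = 1270 kPa

1270 kPa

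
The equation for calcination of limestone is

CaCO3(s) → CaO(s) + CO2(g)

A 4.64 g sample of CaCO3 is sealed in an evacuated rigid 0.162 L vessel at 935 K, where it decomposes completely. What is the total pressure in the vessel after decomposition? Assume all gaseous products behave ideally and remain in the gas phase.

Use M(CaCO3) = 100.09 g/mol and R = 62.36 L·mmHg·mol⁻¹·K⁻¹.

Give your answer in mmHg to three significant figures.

16700 mmHg

n(CaCO3) = 4.64 / 100.09 = 0.04636 mol
n(gas produced) = (1/1) × 0.04636 = 0.04636 mol
P = nRT/V = 0.04636 × 62.36 × 935 / 0.162 = 16690 mmHg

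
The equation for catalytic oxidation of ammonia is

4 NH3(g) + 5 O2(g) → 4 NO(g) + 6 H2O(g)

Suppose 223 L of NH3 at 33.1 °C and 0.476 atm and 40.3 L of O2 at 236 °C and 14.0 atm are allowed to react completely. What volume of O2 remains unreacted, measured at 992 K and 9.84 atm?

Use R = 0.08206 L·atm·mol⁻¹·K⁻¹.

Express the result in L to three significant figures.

68.0 L

n(NH3) = PV/RT = (0.476 × 223) / (0.08206 × 306.25) = 4.224 mol
n(O2) = PV/RT = (14.0 × 40.3) / (0.08206 × 509.15) = 13.50 mol
For 4.224 mol NH3, stoichiometry requires (5/4) × 4.224 = 5.280 mol O2; 13.50 mol is available, so NH3 is limiting.
n(O2) consumed = (5/4) × 4.224 = 5.280 mol; remaining = 13.50 − 5.280 = 8.220 mol
V(O2) = nRT/P = 8.220 × 0.08206 × 992 / 9.84 = 68.00 L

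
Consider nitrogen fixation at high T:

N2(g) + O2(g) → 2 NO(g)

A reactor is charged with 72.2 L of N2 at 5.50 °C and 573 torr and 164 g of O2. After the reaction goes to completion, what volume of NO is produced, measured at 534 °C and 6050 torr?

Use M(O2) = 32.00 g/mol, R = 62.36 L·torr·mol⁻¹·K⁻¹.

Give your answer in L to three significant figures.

39.6 L

n(N2) = PV/RT = (573 × 72.2) / (62.36 × 278.65) = 2.381 mol
n(O2) = 164 / 32.00 = 5.125 mol
For 2.381 mol N2, stoichiometry requires (1/1) × 2.381 = 2.381 mol O2; 5.125 mol is available, so N2 is limiting.
n(NO) = (2/1) × 2.381 = 4.762 mol
V(NO) = nRT/P = 4.762 × 62.36 × 807.15 / 6050 = 39.62 L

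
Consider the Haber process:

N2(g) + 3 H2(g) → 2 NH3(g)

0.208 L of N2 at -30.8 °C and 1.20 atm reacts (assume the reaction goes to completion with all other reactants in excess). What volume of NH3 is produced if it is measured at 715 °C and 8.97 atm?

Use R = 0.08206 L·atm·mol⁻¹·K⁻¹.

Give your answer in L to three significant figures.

n(N2) = PV/RT = (1.20 × 0.208) / (0.08206 × 242.35) = 0.01255 mol
n(NH3) = (2/1) × 0.01255 = 0.02510 mol
V = nRT/P = 0.02510 × 0.08206 × 988.15 / 8.97 = 0.2269 L

0.227 L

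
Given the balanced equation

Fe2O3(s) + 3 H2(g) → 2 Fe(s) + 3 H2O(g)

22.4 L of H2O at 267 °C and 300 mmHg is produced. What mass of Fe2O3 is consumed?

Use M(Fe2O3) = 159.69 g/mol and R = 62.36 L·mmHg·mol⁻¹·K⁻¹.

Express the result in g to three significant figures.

10.6 g

n(H2O) = PV/RT = (300 × 22.4) / (62.36 × 540.15) = 0.1995 mol
n(Fe2O3) = (1/3) × 0.1995 = 0.06650 mol
m(Fe2O3) = 0.06650 × 159.69 = 10.62 g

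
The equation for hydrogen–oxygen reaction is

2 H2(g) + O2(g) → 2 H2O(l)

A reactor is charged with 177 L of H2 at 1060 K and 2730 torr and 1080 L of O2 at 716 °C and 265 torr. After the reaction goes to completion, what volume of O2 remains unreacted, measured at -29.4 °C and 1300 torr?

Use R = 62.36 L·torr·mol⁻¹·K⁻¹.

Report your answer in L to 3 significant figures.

11.5 L

n(H2) = PV/RT = (2730 × 177) / (62.36 × 1060) = 7.310 mol
n(O2) = PV/RT = (265 × 1080) / (62.36 × 989.15) = 4.640 mol
For 7.310 mol H2, stoichiometry requires (1/2) × 7.310 = 3.655 mol O2; 4.640 mol is available, so H2 is limiting.
n(O2) consumed = (1/2) × 7.310 = 3.655 mol; remaining = 4.640 − 3.655 = 0.9850 mol
V(O2) = nRT/P = 0.9850 × 62.36 × 243.75 / 1300 = 11.52 L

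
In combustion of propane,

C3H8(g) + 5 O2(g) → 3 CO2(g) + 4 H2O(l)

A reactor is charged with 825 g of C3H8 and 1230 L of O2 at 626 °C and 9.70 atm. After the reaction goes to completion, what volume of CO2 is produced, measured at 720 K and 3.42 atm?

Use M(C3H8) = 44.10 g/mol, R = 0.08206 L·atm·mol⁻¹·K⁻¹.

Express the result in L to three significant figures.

970 L

n(C3H8) = 825 / 44.10 = 18.71 mol
n(O2) = PV/RT = (9.70 × 1230) / (0.08206 × 899.15) = 161.7 mol
For 18.71 mol C3H8, stoichiometry requires (5/1) × 18.71 = 93.55 mol O2; 161.7 mol is available, so C3H8 is limiting.
n(CO2) = (3/1) × 18.71 = 56.13 mol
V(CO2) = nRT/P = 56.13 × 0.08206 × 720 / 3.42 = 969.7 L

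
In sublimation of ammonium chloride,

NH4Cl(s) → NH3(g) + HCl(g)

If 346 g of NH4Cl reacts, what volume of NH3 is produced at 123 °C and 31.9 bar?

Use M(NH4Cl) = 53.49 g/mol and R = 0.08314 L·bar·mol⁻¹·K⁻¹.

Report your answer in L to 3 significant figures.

n(NH4Cl) = 346.0 / 53.49 = 6.468 mol
n(NH3) = (1/1) × 6.468 = 6.468 mol
V = nRT/P = 6.468 × 0.08314 × 396.15 / 31.9 = 6.678 L

6.68 L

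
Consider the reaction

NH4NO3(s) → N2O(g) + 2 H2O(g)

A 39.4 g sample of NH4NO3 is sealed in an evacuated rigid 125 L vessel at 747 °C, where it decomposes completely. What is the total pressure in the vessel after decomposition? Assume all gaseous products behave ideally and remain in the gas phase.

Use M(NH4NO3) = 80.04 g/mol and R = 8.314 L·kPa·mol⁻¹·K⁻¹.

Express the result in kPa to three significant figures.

n(NH4NO3) = 39.4 / 80.04 = 0.4923 mol
n(gas produced) = (3/1) × 0.4923 = 1.477 mol
P = nRT/V = 1.477 × 8.314 × 1020.15 / 125 = 100.2 kPa

100 kPa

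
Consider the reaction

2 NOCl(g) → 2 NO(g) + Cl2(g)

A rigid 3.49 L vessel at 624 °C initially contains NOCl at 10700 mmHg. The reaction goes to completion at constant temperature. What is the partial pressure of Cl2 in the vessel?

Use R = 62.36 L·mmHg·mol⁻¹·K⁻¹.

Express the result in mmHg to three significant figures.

5350 mmHg

n(NOCl)₀ = PV/RT = (10700 × 3.49) / (62.36 × 897.15) = 0.6675 mol
n(Cl2) = (1/2) × 0.6675 = 0.3337 mol
P(Cl2) = nRT/V = 0.3337 × 62.36 × 897.15 / 3.49 = 5349 mmHg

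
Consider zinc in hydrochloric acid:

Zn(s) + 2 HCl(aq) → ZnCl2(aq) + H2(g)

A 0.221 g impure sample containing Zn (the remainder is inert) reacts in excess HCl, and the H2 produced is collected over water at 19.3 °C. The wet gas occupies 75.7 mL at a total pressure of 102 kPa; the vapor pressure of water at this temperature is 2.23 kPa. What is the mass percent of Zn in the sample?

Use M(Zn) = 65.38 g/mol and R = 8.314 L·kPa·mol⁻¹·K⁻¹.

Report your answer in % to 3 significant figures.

P(H2) = 102 − 2.23 = 99.77 kPa
n(H2) = PV/RT = (99.77 × 0.07570) / (8.314 × 292.45) = 0.003106 mol
n(Zn) = (1/1) × 0.003106 = 0.003106 mol
m(Zn) = 0.003106 × 65.38 = 0.2031 g
%Zn = 0.2031 / 0.221 × 100 = 91.90%

91.9 %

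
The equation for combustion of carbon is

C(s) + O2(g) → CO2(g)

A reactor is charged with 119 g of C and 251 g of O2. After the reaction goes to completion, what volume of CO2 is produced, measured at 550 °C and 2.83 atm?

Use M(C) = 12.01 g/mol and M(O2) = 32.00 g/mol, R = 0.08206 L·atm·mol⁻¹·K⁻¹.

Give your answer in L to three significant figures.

n(C) = 119 / 12.01 = 9.908 mol
n(O2) = 251 / 32.00 = 7.844 mol
For 9.908 mol C, stoichiometry requires (1/1) × 9.908 = 9.908 mol O2; 7.844 mol is available, so O2 is limiting.
n(CO2) = (1/1) × 7.844 = 7.844 mol
V(CO2) = nRT/P = 7.844 × 0.08206 × 823.15 / 2.83 = 187.2 L

187 L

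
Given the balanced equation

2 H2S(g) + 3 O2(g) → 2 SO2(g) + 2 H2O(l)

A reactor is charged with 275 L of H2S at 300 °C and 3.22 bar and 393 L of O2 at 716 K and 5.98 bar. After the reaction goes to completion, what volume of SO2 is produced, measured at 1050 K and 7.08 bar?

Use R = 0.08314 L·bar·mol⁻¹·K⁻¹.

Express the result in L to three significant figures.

n(H2S) = PV/RT = (3.22 × 275) / (0.08314 × 573.15) = 18.58 mol
n(O2) = PV/RT = (5.98 × 393) / (0.08314 × 716) = 39.48 mol
For 18.58 mol H2S, stoichiometry requires (3/2) × 18.58 = 27.87 mol O2; 39.48 mol is available, so H2S is limiting.
n(SO2) = (2/2) × 18.58 = 18.58 mol
V(SO2) = nRT/P = 18.58 × 0.08314 × 1050 / 7.08 = 229.1 L

229 L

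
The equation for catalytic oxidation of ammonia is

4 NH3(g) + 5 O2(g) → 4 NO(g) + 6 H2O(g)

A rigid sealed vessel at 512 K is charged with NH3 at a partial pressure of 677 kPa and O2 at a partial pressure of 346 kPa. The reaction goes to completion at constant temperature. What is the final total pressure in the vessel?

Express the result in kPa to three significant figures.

At constant V, partial pressures at 512 K are proportional to moles, so apply stoichiometry directly to pressures.
P(O2) required for 677 kPa of NH3 = (5/4) × 677 = 846.2 kPa; available 346 kPa, so O2 is limiting.
P(NH3) remaining = 677 − (4/5) × 346 = 400.2 kPa
P(gaseous products) = (4+6)/5 × 346 = 692.0 kPa
P_total at 512 K = 400.2 + 692.0 = 1092 kPa

1090 kPa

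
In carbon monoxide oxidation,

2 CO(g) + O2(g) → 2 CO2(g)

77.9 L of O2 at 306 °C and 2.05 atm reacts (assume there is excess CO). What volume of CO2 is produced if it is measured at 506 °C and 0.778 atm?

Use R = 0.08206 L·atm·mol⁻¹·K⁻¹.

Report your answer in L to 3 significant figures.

552 L

n(O2) = PV/RT = (2.05 × 77.9) / (0.08206 × 579.15) = 3.360 mol
n(CO2) = (2/1) × 3.360 = 6.720 mol
V = nRT/P = 6.720 × 0.08206 × 779.15 / 0.778 = 552.3 L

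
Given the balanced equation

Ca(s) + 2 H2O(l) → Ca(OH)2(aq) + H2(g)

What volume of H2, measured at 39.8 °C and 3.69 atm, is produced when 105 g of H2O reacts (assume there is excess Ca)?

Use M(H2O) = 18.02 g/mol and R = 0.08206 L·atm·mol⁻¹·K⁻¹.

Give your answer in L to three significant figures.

20.3 L

n(H2O) = 105.0 / 18.02 = 5.827 mol
n(H2) = (1/2) × 5.827 = 2.913 mol
V = nRT/P = 2.913 × 0.08206 × 312.95 / 3.69 = 20.27 L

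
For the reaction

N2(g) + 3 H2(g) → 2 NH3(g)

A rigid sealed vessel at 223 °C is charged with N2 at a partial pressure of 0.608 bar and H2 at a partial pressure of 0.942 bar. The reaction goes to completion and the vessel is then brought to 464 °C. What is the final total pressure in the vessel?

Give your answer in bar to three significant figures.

Because the vessel is rigid and T is held at 223 °C, work the stoichiometry in partial pressures (P_i = n_iRT/V).
P(H2) required for 0.608 bar of N2 = (3/1) × 0.608 = 1.824 bar; available 0.942 bar, so H2 is limiting.
P(N2) remaining = 0.608 − (1/3) × 0.942 = 0.2940 bar
P(gaseous products) = (2)/3 × 0.942 = 0.6280 bar
P_total at 223 °C = 0.2940 + 0.6280 = 0.9220 bar
Scaling to 464 °C: P = 0.9220 × 737.15/496.15 = 1.370 bar

1.37 bar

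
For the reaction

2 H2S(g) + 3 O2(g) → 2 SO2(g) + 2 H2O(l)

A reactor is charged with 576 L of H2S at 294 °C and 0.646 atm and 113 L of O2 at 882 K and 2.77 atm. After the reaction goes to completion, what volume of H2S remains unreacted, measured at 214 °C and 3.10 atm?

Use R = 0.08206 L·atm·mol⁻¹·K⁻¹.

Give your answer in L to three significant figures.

65.9 L

n(H2S) = PV/RT = (0.646 × 576) / (0.08206 × 567.15) = 7.995 mol
n(O2) = PV/RT = (2.77 × 113) / (0.08206 × 882) = 4.325 mol
For 7.995 mol H2S, stoichiometry requires (3/2) × 7.995 = 11.99 mol O2; 4.325 mol is available, so O2 is limiting.
n(H2S) consumed = (2/3) × 4.325 = 2.883 mol; remaining = 7.995 − 2.883 = 5.112 mol
V(H2S) = nRT/P = 5.112 × 0.08206 × 487.15 / 3.10 = 65.92 L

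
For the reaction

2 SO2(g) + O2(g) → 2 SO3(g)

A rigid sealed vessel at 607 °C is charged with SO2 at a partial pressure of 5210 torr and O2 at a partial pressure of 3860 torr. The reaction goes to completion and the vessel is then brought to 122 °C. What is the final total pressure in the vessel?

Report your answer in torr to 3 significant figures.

With V and T fixed, P_i ∝ n_i, so the mole ratios apply directly to partial pressures at 607 °C.
P(O2) required for 5210 torr of SO2 = (1/2) × 5210 = 2605 torr; available 3860 torr, so SO2 is limiting.
P(O2) remaining = 3860 − (1/2) × 5210 = 1255 torr
P(gaseous products) = (2)/2 × 5210 = 5210 torr
P_total at 607 °C = 1255 + 5210 = 6465 torr
Scaling to 122 °C: P = 6465 × 395.15/880.15 = 2903 torr

2900 torr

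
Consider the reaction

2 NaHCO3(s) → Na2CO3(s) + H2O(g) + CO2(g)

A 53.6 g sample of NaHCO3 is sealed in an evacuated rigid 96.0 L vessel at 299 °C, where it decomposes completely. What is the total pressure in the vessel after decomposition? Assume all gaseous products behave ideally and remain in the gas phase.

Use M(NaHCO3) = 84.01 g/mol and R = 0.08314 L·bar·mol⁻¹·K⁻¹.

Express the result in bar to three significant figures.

0.316 bar

n(NaHCO3) = 53.6 / 84.01 = 0.6380 mol
n(gas produced) = (2/2) × 0.6380 = 0.6380 mol
P = nRT/V = 0.6380 × 0.08314 × 572.15 / 96.0 = 0.3161 bar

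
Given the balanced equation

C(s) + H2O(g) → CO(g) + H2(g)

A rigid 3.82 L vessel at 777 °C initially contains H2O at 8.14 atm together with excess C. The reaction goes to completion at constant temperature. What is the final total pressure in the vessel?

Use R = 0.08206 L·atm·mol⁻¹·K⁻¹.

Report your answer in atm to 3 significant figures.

Since T and V are fixed, P_final/P_initial = n_final/n_initial = 2/1.
P_final = (2/1) × 8.14 = 16.28 atm

16.3 atm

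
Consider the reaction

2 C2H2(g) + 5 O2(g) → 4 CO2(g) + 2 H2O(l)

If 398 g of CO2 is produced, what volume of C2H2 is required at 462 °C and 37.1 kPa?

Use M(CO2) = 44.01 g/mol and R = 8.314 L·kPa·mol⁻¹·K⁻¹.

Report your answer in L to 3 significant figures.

n(CO2) = 398.0 / 44.01 = 9.043 mol
n(C2H2) = (2/4) × 9.043 = 4.521 mol
V = nRT/P = 4.521 × 8.314 × 735.15 / 37.1 = 744.8 L

745 L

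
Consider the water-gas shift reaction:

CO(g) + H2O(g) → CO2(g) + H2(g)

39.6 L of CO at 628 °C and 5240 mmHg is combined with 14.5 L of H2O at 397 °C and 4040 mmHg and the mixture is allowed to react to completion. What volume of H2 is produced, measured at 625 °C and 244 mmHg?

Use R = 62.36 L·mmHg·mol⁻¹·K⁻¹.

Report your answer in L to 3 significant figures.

322 L

n(CO) = PV/RT = (5240 × 39.6) / (62.36 × 901.15) = 3.693 mol
n(H2O) = PV/RT = (4040 × 14.5) / (62.36 × 670.15) = 1.402 mol
For 3.693 mol CO, stoichiometry requires (1/1) × 3.693 = 3.693 mol H2O; 1.402 mol is available, so H2O is limiting.
n(H2) = (1/1) × 1.402 = 1.402 mol
V(H2) = nRT/P = 1.402 × 62.36 × 898.15 / 244 = 321.8 L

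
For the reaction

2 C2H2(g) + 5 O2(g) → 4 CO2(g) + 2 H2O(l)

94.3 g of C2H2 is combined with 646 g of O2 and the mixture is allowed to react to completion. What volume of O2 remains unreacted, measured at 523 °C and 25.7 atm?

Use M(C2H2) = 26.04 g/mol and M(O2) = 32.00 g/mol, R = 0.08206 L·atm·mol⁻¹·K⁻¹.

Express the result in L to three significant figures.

28.3 L

n(C2H2) = 94.3 / 26.04 = 3.621 mol
n(O2) = 646 / 32.00 = 20.19 mol
For 3.621 mol C2H2, stoichiometry requires (5/2) × 3.621 = 9.053 mol O2; 20.19 mol is available, so C2H2 is limiting.
n(O2) consumed = (5/2) × 3.621 = 9.053 mol; remaining = 20.19 − 9.053 = 11.14 mol
V(O2) = nRT/P = 11.14 × 0.08206 × 796.15 / 25.7 = 28.32 L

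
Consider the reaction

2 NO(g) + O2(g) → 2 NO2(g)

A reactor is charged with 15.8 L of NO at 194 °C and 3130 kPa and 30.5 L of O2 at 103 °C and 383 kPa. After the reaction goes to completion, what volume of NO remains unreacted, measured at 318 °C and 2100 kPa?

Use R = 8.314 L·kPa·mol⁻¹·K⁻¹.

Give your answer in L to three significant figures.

n(NO) = PV/RT = (3130 × 15.8) / (8.314 × 467.15) = 12.73 mol
n(O2) = PV/RT = (383 × 30.5) / (8.314 × 376.15) = 3.735 mol
For 12.73 mol NO, stoichiometry requires (1/2) × 12.73 = 6.365 mol O2; 3.735 mol is available, so O2 is limiting.
n(NO) consumed = (2/1) × 3.735 = 7.470 mol; remaining = 12.73 − 7.470 = 5.260 mol
V(NO) = nRT/P = 5.260 × 8.314 × 591.15 / 2100 = 12.31 L

12.3 L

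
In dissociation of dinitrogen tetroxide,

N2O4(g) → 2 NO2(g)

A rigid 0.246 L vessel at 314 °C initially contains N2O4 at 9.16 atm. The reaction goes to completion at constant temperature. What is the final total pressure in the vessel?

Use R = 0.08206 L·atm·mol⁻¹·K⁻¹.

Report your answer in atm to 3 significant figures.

Rigid vessel, constant T ⇒ P scales with total gas moles (1 → 2).
P_final = (2/1) × 9.16 = 18.32 atm

18.3 atm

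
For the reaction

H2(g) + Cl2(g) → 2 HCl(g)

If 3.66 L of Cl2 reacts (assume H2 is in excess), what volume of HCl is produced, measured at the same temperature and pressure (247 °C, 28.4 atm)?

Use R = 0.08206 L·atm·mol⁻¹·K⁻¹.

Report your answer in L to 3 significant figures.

7.32 L

At constant T and P, gas volumes are in the mole ratio: V(HCl) = (2/1) × 3.66 = 7.320 L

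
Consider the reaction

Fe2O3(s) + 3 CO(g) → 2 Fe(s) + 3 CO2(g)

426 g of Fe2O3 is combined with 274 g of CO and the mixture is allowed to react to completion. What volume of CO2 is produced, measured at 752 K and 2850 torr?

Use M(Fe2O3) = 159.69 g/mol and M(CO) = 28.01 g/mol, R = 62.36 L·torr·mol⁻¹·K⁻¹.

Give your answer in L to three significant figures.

n(Fe2O3) = 426 / 159.69 = 2.668 mol
n(CO) = 274 / 28.01 = 9.782 mol
For 2.668 mol Fe2O3, stoichiometry requires (3/1) × 2.668 = 8.004 mol CO; 9.782 mol is available, so Fe2O3 is limiting.
n(CO2) = (3/1) × 2.668 = 8.004 mol
V(CO2) = nRT/P = 8.004 × 62.36 × 752 / 2850 = 131.7 L

132 L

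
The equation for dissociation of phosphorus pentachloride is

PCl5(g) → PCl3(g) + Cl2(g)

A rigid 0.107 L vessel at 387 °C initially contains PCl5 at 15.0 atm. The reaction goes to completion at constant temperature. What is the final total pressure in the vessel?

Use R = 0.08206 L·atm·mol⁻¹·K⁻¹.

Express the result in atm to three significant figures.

30.0 atm

Rigid vessel, constant T ⇒ P scales with total gas moles (1 → 2).
P_final = (2/1) × 15.0 = 30.00 atm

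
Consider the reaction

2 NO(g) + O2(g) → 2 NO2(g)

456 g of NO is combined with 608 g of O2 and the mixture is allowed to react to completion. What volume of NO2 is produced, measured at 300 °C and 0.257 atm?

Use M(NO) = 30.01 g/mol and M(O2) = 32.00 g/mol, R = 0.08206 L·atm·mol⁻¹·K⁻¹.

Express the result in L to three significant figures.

2780 L

n(NO) = 456 / 30.01 = 15.19 mol
n(O2) = 608 / 32.00 = 19.00 mol
For 15.19 mol NO, stoichiometry requires (1/2) × 15.19 = 7.595 mol O2; 19.00 mol is available, so NO is limiting.
n(NO2) = (2/2) × 15.19 = 15.19 mol
V(NO2) = nRT/P = 15.19 × 0.08206 × 573.15 / 0.257 = 2780 L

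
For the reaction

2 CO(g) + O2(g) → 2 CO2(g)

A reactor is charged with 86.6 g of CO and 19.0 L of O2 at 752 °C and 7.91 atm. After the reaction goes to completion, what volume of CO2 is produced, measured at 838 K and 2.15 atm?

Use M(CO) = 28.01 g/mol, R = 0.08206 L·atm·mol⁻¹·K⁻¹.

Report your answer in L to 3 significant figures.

98.9 L

n(CO) = 86.6 / 28.01 = 3.092 mol
n(O2) = PV/RT = (7.91 × 19.0) / (0.08206 × 1025.15) = 1.787 mol
For 3.092 mol CO, stoichiometry requires (1/2) × 3.092 = 1.546 mol O2; 1.787 mol is available, so CO is limiting.
n(CO2) = (2/2) × 3.092 = 3.092 mol
V(CO2) = nRT/P = 3.092 × 0.08206 × 838 / 2.15 = 98.90 L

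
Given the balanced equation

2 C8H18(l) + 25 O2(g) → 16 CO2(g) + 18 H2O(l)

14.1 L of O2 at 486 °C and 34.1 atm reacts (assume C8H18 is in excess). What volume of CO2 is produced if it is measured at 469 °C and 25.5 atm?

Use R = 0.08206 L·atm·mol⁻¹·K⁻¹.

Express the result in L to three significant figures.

n(O2) = PV/RT = (34.1 × 14.1) / (0.08206 × 759.15) = 7.718 mol
n(CO2) = (16/25) × 7.718 = 4.940 mol
V = nRT/P = 4.940 × 0.08206 × 742.15 / 25.5 = 11.80 L

11.8 L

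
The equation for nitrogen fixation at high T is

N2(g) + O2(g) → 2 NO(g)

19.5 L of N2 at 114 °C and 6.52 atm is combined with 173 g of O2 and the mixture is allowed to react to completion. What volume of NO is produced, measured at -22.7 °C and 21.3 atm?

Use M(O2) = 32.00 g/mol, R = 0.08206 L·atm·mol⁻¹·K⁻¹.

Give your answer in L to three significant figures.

n(N2) = PV/RT = (6.52 × 19.5) / (0.08206 × 387.15) = 4.002 mol
n(O2) = 173 / 32.00 = 5.406 mol
For 4.002 mol N2, stoichiometry requires (1/1) × 4.002 = 4.002 mol O2; 5.406 mol is available, so N2 is limiting.
n(NO) = (2/1) × 4.002 = 8.004 mol
V(NO) = nRT/P = 8.004 × 0.08206 × 250.45 / 21.3 = 7.723 L

7.72 L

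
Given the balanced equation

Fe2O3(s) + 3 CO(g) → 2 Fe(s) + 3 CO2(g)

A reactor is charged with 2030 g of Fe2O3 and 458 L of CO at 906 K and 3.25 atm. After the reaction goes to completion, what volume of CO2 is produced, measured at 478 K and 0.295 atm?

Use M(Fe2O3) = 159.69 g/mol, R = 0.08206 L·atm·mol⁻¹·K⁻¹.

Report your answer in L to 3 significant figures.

2660 L

n(Fe2O3) = 2030 / 159.69 = 12.71 mol
n(CO) = PV/RT = (3.25 × 458) / (0.08206 × 906) = 20.02 mol
For 12.71 mol Fe2O3, stoichiometry requires (3/1) × 12.71 = 38.13 mol CO; 20.02 mol is available, so CO is limiting.
n(CO2) = (3/3) × 20.02 = 20.02 mol
V(CO2) = nRT/P = 20.02 × 0.08206 × 478 / 0.295 = 2662 L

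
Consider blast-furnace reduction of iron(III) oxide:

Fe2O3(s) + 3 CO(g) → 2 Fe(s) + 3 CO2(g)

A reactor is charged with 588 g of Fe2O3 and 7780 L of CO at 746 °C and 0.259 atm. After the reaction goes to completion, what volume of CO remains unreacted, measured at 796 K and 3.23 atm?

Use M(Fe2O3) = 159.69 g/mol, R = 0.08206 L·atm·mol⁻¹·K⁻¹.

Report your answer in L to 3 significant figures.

n(Fe2O3) = 588 / 159.69 = 3.682 mol
n(CO) = PV/RT = (0.259 × 7780) / (0.08206 × 1019.15) = 24.09 mol
For 3.682 mol Fe2O3, stoichiometry requires (3/1) × 3.682 = 11.05 mol CO; 24.09 mol is available, so Fe2O3 is limiting.
n(CO) consumed = (3/1) × 3.682 = 11.05 mol; remaining = 24.09 − 11.05 = 13.04 mol
V(CO) = nRT/P = 13.04 × 0.08206 × 796 / 3.23 = 263.7 L

264 L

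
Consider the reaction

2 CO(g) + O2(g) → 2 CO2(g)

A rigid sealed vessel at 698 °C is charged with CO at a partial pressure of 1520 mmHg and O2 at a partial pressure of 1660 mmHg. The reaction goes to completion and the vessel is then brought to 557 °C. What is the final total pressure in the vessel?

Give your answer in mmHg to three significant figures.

2070 mmHg

With V and T fixed, P_i ∝ n_i, so the mole ratios apply directly to partial pressures at 698 °C.
P(O2) required for 1520 mmHg of CO = (1/2) × 1520 = 760.0 mmHg; available 1660 mmHg, so CO is limiting.
P(O2) remaining = 1660 − (1/2) × 1520 = 900.0 mmHg
P(gaseous products) = (2)/2 × 1520 = 1520 mmHg
P_total at 698 °C = 900.0 + 1520 = 2420 mmHg
Scaling to 557 °C: P = 2420 × 830.15/971.15 = 2069 mmHg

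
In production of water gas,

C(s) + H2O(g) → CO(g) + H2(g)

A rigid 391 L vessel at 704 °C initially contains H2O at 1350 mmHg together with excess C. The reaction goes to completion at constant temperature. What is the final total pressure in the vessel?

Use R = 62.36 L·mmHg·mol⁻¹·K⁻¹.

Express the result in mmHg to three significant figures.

2700 mmHg

Since T and V are fixed, P_final/P_initial = n_final/n_initial = 2/1.
P_final = (2/1) × 1350 = 2700 mmHg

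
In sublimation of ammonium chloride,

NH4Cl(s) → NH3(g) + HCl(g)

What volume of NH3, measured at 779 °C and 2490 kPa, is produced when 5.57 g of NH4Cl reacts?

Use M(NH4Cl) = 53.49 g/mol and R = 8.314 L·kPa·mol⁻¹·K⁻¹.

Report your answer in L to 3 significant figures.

n(NH4Cl) = 5.570 / 53.49 = 0.1041 mol
n(NH3) = (1/1) × 0.1041 = 0.1041 mol
V = nRT/P = 0.1041 × 8.314 × 1052.15 / 2490 = 0.3657 L

0.366 L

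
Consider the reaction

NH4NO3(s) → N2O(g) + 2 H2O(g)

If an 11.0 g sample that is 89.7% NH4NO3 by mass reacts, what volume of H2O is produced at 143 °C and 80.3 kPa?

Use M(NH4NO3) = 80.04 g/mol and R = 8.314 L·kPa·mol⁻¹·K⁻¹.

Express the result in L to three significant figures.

10.6 L

mass of NH4NO3 = 11.0 × 89.7/100 = 9.867 g
n(NH4NO3) = 9.867 / 80.04 = 0.1233 mol
n(H2O) = (2/1) × 0.1233 = 0.2466 mol
V = nRT/P = 0.2466 × 8.314 × 416.15 / 80.3 = 10.63 L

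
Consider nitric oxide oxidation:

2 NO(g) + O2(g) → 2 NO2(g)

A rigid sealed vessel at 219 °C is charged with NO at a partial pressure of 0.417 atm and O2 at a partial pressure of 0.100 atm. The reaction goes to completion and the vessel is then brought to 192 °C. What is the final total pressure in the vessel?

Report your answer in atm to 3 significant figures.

0.394 atm

At constant V, partial pressures at 219 °C are proportional to moles, so apply stoichiometry directly to pressures.
P(O2) required for 0.417 atm of NO = (1/2) × 0.417 = 0.2085 atm; available 0.100 atm, so O2 is limiting.
P(NO) remaining = 0.417 − (2/1) × 0.100 = 0.2170 atm
P(gaseous products) = (2)/1 × 0.100 = 0.2000 atm
P_total at 219 °C = 0.2170 + 0.2000 = 0.4170 atm
Scaling to 192 °C: P = 0.4170 × 465.15/492.15 = 0.3941 atm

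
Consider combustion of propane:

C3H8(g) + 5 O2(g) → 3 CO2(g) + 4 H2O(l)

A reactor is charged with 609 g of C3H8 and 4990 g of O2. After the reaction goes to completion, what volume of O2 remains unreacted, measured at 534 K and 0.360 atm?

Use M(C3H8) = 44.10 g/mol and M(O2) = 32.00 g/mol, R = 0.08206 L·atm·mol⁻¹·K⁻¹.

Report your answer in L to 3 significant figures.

10600 L

n(C3H8) = 609 / 44.10 = 13.81 mol
n(O2) = 4990 / 32.00 = 155.9 mol
For 13.81 mol C3H8, stoichiometry requires (5/1) × 13.81 = 69.05 mol O2; 155.9 mol is available, so C3H8 is limiting.
n(O2) consumed = (5/1) × 13.81 = 69.05 mol; remaining = 155.9 − 69.05 = 86.85 mol
V(O2) = nRT/P = 86.85 × 0.08206 × 534 / 0.360 = 10570 L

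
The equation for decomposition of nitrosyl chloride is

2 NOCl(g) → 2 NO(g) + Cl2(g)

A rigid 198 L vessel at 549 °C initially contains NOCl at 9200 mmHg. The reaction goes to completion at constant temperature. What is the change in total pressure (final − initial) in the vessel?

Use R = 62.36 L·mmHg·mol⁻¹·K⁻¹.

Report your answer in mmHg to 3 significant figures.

4600 mmHg

At constant T and V, P ∝ n(gas): 2 mol gas → 3 mol gas.
P_final = (3/2) × 9200 = 13800 mmHg; ΔP = 13800 − 9200 = 4600 mmHg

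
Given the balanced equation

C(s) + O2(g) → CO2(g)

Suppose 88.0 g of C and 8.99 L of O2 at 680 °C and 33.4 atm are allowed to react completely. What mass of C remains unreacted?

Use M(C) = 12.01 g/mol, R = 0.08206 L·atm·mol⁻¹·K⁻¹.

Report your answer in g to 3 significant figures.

n(C) = 88.0 / 12.01 = 7.327 mol
n(O2) = PV/RT = (33.4 × 8.99) / (0.08206 × 953.15) = 3.839 mol
For 7.327 mol C, stoichiometry requires (1/1) × 7.327 = 7.327 mol O2; 3.839 mol is available, so O2 is limiting.
n(C) consumed = (1/1) × 3.839 = 3.839 mol; remaining = 7.327 − 3.839 = 3.488 mol
m(C) = 3.488 × 12.01 = 41.89 g

41.9 g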